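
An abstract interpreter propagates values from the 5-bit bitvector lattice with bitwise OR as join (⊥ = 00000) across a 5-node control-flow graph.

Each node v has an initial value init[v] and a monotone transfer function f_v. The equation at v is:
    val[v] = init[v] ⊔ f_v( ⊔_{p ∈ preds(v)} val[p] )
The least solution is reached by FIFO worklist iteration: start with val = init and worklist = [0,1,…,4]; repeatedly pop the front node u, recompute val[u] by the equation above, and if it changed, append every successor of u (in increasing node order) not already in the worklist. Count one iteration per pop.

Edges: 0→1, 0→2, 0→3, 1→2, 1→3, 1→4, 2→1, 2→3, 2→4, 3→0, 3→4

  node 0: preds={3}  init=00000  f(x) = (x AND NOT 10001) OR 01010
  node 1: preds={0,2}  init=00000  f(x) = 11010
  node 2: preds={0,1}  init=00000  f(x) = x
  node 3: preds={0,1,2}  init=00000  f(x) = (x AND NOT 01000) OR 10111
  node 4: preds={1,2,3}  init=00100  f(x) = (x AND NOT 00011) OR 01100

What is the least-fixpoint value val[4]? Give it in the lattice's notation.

11100

Trace (12 dequeues):
  [1] u=0 | in 00000 | out 01010 | prev 00000 | push {}
  [2] u=1 | in 01010 | out 11010 | prev 00000 | push {}
  [3] u=2 | in 11010 | out 11010 | prev 00000 | push {1}
  [4] u=3 | in 11010 | out 10111 | prev 00000 | push {0}
  [5] u=4 | in 11111 | out 11100 | prev 00100 | push {}
  [6] u=1 | in 11010 | out 11010 | ==
  [7] u=0 | in 10111 | out 01110 | prev 01010 | push {1,2,3}
  [8] u=1 | in 11110 | out 11010 | ==
  [9] u=2 | in 11110 | out 11110 | prev 11010 | push {1,4}
  [10] u=3 | in 11110 | out 10111 | ==
  [11] u=1 | in 11110 | out 11010 | ==
  [12] u=4 | in 11111 | out 11100 | ==

Converged values:
  [0] 01110
  [1] 11010
  [2] 11110
  [3] 10111
  [4] 11100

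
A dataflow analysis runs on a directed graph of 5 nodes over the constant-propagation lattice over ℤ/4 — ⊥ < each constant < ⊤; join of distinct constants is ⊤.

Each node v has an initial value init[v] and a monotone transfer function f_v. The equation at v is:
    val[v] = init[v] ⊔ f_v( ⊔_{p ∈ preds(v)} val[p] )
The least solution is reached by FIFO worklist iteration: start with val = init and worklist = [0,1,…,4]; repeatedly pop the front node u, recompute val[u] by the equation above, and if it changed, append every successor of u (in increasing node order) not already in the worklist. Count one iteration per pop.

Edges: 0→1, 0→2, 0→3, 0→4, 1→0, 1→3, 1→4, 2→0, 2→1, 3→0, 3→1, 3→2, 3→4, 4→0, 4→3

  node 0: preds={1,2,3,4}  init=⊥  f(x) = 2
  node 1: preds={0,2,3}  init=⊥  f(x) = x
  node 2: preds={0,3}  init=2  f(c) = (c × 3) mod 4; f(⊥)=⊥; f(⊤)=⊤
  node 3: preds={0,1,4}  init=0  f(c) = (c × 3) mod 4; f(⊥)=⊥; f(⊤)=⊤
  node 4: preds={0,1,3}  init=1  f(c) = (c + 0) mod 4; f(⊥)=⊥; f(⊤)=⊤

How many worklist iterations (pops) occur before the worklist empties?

Worklist (9 pops):
  #1 pop 0: in=⊤ → 2 (was ⊥); enqueue []
  #2 pop 1: in=⊤ → ⊤ (was ⊥); enqueue [0]
  #3 pop 2: in=⊤ → ⊤ (was 2); enqueue [1]
  #4 pop 3: in=⊤ → ⊤ (was 0); enqueue [2]
  #5 pop 4: in=⊤ → ⊤ (was 1); enqueue [3]
  #6 pop 0: in=⊤ → 2 (no change)
  #7 pop 1: in=⊤ → ⊤ (no change)
  #8 pop 2: in=⊤ → ⊤ (no change)
  #9 pop 3: in=⊤ → ⊤ (no change)

Fixpoint:
  val[0] = 2
  val[1] = ⊤
  val[2] = ⊤
  val[3] = ⊤
  val[4] = ⊤

9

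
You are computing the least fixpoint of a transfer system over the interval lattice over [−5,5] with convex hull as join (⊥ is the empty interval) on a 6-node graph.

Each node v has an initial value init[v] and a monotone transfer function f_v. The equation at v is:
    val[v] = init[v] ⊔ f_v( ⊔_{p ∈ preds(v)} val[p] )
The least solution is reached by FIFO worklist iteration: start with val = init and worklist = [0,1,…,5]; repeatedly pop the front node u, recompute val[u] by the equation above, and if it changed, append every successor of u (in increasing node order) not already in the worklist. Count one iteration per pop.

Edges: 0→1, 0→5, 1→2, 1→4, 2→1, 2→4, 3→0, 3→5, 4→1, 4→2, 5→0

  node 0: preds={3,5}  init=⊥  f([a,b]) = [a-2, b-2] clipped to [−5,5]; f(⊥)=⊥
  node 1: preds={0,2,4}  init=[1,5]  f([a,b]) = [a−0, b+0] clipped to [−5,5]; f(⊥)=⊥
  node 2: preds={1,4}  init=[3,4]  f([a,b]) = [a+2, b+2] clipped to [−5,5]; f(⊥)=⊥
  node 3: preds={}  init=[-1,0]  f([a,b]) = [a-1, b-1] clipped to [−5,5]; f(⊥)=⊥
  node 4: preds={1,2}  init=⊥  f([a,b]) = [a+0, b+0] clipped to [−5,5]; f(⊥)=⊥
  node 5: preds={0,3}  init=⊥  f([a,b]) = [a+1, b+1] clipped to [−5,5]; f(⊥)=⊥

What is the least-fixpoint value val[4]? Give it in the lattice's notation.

[-5,5]

Worklist (21 pops):
  #1 pop 0: in=[-1,0] → [-3,-2] (was ⊥); enqueue []
  #2 pop 1: in=[-3,4] → [-3,5] (was [1,5]); enqueue []
  #3 pop 2: in=[-3,5] → [-1,5] (was [3,4]); enqueue [1]
  #4 pop 3: in=⊥ → [-1,0] (no change)
  #5 pop 4: in=[-3,5] → [-3,5] (was ⊥); enqueue [2]
  #6 pop 5: in=[-3,0] → [-2,1] (was ⊥); enqueue [0]
  #7 pop 1: in=[-3,5] → [-3,5] (no change)
  #8 pop 2: in=[-3,5] → [-1,5] (no change)
  #9 pop 0: in=[-2,1] → [-4,-1] (was [-3,-2]); enqueue [1,5]
  #10 pop 1: in=[-4,5] → [-4,5] (was [-3,5]); enqueue [2,4]
  #11 pop 5: in=[-4,0] → [-3,1] (was [-2,1]); enqueue [0]
  #12 pop 2: in=[-4,5] → [-2,5] (was [-1,5]); enqueue [1]
  #13 pop 4: in=[-4,5] → [-4,5] (was [-3,5]); enqueue [2]
  #14 pop 0: in=[-3,1] → [-5,-1] (was [-4,-1]); enqueue [5]
  #15 pop 1: in=[-5,5] → [-5,5] (was [-4,5]); enqueue [4]
  #16 pop 2: in=[-5,5] → [-3,5] (was [-2,5]); enqueue [1]
  #17 pop 5: in=[-5,0] → [-4,1] (was [-3,1]); enqueue [0]
  #18 pop 4: in=[-5,5] → [-5,5] (was [-4,5]); enqueue [2]
  #19 pop 1: in=[-5,5] → [-5,5] (no change)
  #20 pop 0: in=[-4,1] → [-5,-1] (no change)
  #21 pop 2: in=[-5,5] → [-3,5] (no change)

Fixpoint:
  val[0] = [-5,-1]
  val[1] = [-5,5]
  val[2] = [-3,5]
  val[3] = [-1,0]
  val[4] = [-5,5]
  val[5] = [-4,1]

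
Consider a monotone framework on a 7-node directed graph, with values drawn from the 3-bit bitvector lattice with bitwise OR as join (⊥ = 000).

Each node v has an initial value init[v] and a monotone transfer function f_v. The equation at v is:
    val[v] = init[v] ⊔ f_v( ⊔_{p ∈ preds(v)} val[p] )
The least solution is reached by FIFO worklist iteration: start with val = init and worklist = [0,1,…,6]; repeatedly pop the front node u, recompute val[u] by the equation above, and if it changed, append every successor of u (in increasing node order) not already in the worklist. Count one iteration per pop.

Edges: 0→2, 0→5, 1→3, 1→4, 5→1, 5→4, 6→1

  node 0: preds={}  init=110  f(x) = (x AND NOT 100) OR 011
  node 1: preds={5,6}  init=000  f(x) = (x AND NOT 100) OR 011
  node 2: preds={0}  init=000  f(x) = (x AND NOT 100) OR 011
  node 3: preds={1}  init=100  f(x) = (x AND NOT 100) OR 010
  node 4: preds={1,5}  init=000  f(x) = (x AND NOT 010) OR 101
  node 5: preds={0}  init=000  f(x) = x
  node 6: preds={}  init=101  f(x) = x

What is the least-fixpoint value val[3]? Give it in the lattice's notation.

111

Worklist (9 pops):
  #1 pop 0: in=000 → 111 (was 110); enqueue []
  #2 pop 1: in=101 → 011 (was 000); enqueue []
  #3 pop 2: in=111 → 011 (was 000); enqueue []
  #4 pop 3: in=011 → 111 (was 100); enqueue []
  #5 pop 4: in=011 → 101 (was 000); enqueue []
  #6 pop 5: in=111 → 111 (was 000); enqueue [1,4]
  #7 pop 6: in=000 → 101 (no change)
  #8 pop 1: in=111 → 011 (no change)
  #9 pop 4: in=111 → 101 (no change)

Fixpoint:
  val[0] = 111
  val[1] = 011
  val[2] = 011
  val[3] = 111
  val[4] = 101
  val[5] = 111
  val[6] = 101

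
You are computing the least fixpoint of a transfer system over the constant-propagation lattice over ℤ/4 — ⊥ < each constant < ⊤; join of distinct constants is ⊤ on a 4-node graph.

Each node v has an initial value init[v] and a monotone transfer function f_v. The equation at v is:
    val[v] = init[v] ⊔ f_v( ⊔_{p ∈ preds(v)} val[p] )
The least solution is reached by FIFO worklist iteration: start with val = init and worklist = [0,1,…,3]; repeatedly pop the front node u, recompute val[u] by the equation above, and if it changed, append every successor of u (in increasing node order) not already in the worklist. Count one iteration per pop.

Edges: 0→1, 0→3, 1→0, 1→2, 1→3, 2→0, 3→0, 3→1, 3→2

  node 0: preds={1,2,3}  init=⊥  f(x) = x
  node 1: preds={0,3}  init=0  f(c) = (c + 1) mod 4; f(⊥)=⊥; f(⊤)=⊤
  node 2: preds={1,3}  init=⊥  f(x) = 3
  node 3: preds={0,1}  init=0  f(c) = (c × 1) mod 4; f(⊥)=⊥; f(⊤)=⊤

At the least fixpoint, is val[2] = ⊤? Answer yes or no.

Worklist (8 pops):
  #1 pop 0: in=0 → 0 (was ⊥); enqueue []
  #2 pop 1: in=0 → ⊤ (was 0); enqueue [0]
  #3 pop 2: in=⊤ → 3 (was ⊥); enqueue []
  #4 pop 3: in=⊤ → ⊤ (was 0); enqueue [1,2]
  #5 pop 0: in=⊤ → ⊤ (was 0); enqueue [3]
  #6 pop 1: in=⊤ → ⊤ (no change)
  #7 pop 2: in=⊤ → 3 (no change)
  #8 pop 3: in=⊤ → ⊤ (no change)

Fixpoint:
  val[0] = ⊤
  val[1] = ⊤
  val[2] = 3
  val[3] = ⊤

no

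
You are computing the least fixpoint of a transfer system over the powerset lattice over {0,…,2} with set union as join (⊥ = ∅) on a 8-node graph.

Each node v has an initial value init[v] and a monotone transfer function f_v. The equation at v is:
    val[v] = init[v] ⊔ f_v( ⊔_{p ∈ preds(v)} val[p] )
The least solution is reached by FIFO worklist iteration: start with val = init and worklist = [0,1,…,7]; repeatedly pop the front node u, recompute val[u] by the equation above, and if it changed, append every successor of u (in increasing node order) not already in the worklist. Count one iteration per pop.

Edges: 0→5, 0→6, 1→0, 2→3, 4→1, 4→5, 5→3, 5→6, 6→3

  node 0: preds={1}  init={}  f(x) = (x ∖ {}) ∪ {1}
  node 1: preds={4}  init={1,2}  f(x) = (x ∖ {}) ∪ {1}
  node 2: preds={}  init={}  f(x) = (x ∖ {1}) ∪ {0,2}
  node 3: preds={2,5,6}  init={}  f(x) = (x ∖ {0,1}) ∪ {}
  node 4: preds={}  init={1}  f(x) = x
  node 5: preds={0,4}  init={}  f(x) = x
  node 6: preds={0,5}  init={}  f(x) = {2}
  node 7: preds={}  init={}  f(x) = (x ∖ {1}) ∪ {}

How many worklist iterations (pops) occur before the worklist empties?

Worklist (9 pops):
  #1 pop 0: in={1,2} → {1,2} (was {}); enqueue []
  #2 pop 1: in={1} → {1,2} (no change)
  #3 pop 2: in={} → {0,2} (was {}); enqueue []
  #4 pop 3: in={0,2} → {2} (was {}); enqueue []
  #5 pop 4: in={} → {1} (no change)
  #6 pop 5: in={1,2} → {1,2} (was {}); enqueue [3]
  #7 pop 6: in={1,2} → {2} (was {}); enqueue []
  #8 pop 7: in={} → {} (no change)
  #9 pop 3: in={0,1,2} → {2} (no change)

Fixpoint:
  val[0] = {1,2}
  val[1] = {1,2}
  val[2] = {0,2}
  val[3] = {2}
  val[4] = {1}
  val[5] = {1,2}
  val[6] = {2}
  val[7] = {}

9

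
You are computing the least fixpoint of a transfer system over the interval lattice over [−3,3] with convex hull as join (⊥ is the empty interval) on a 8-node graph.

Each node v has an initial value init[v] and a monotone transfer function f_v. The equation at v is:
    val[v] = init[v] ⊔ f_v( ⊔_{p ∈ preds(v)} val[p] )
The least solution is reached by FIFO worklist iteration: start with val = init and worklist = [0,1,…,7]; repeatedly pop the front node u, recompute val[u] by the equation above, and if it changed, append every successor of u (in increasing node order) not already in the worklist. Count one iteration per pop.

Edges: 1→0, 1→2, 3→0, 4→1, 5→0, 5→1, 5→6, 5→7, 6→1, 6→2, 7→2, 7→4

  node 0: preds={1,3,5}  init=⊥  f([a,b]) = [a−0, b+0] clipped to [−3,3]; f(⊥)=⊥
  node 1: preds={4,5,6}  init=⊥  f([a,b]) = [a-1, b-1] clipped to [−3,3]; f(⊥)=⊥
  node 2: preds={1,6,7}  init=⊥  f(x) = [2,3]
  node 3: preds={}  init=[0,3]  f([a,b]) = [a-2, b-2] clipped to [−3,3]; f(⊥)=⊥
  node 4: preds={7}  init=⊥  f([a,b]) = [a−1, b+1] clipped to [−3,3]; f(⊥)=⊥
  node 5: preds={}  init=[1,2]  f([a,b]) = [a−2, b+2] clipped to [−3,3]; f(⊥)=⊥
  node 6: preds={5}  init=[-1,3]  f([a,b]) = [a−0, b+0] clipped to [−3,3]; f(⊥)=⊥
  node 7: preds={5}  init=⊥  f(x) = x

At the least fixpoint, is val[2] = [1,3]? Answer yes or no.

no

Worklist (12 pops):
  #1 pop 0: in=[0,3] → [0,3] (was ⊥); enqueue []
  #2 pop 1: in=[-1,3] → [-2,2] (was ⊥); enqueue [0]
  #3 pop 2: in=[-2,3] → [2,3] (was ⊥); enqueue []
  #4 pop 3: in=⊥ → [0,3] (no change)
  #5 pop 4: in=⊥ → ⊥ (no change)
  #6 pop 5: in=⊥ → [1,2] (no change)
  #7 pop 6: in=[1,2] → [-1,3] (no change)
  #8 pop 7: in=[1,2] → [1,2] (was ⊥); enqueue [2,4]
  #9 pop 0: in=[-2,3] → [-2,3] (was [0,3]); enqueue []
  #10 pop 2: in=[-2,3] → [2,3] (no change)
  #11 pop 4: in=[1,2] → [0,3] (was ⊥); enqueue [1]
  #12 pop 1: in=[-1,3] → [-2,2] (no change)

Fixpoint:
  val[0] = [-2,3]
  val[1] = [-2,2]
  val[2] = [2,3]
  val[3] = [0,3]
  val[4] = [0,3]
  val[5] = [1,2]
  val[6] = [-1,3]
  val[7] = [1,2]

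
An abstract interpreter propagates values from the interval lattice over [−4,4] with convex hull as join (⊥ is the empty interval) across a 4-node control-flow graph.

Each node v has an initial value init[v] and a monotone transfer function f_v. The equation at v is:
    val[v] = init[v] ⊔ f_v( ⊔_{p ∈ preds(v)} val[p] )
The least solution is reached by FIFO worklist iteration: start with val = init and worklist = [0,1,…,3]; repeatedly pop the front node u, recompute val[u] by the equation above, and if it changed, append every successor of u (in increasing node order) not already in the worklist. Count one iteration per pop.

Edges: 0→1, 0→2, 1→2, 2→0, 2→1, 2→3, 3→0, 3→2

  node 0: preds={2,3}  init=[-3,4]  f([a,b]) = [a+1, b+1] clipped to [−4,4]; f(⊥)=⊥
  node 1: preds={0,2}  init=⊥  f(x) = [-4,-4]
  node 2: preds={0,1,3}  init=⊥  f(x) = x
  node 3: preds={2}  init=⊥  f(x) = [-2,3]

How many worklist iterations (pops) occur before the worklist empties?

7

Worklist (7 pops):
  #1 pop 0: in=⊥ → [-3,4] (no change)
  #2 pop 1: in=[-3,4] → [-4,-4] (was ⊥); enqueue []
  #3 pop 2: in=[-4,4] → [-4,4] (was ⊥); enqueue [0,1]
  #4 pop 3: in=[-4,4] → [-2,3] (was ⊥); enqueue [2]
  #5 pop 0: in=[-4,4] → [-3,4] (no change)
  #6 pop 1: in=[-4,4] → [-4,-4] (no change)
  #7 pop 2: in=[-4,4] → [-4,4] (no change)

Fixpoint:
  val[0] = [-3,4]
  val[1] = [-4,-4]
  val[2] = [-4,4]
  val[3] = [-2,3]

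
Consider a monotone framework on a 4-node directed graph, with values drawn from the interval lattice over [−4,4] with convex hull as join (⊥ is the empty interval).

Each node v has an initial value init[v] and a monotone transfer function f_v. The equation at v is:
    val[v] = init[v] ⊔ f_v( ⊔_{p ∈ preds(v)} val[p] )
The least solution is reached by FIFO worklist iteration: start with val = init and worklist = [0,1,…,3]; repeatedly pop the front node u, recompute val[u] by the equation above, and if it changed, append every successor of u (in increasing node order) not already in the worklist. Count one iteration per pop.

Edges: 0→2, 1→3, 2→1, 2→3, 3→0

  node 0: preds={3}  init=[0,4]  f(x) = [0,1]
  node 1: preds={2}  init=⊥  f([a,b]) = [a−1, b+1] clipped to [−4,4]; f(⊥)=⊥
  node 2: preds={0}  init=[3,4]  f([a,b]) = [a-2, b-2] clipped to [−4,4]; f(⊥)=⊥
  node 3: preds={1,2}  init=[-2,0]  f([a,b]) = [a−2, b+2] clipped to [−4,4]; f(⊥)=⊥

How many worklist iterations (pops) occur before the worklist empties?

Iteration log — 7 steps:
  step 1. node 0  ⊔preds=[-2,0]  new=[0,4]  stable
  step 2. node 1  ⊔preds=[3,4]  new=[2,4]  old=⊥  +wl: 
  step 3. node 2  ⊔preds=[0,4]  new=[-2,4]  old=[3,4]  +wl: 1
  step 4. node 3  ⊔preds=[-2,4]  new=[-4,4]  old=[-2,0]  +wl: 0
  step 5. node 1  ⊔preds=[-2,4]  new=[-3,4]  old=[2,4]  +wl: 3
  step 6. node 0  ⊔preds=[-4,4]  new=[0,4]  stable
  step 7. node 3  ⊔preds=[-3,4]  new=[-4,4]  stable

Least fixpoint reached:
  node 0: [0,4]
  node 1: [-3,4]
  node 2: [-2,4]
  node 3: [-4,4]

7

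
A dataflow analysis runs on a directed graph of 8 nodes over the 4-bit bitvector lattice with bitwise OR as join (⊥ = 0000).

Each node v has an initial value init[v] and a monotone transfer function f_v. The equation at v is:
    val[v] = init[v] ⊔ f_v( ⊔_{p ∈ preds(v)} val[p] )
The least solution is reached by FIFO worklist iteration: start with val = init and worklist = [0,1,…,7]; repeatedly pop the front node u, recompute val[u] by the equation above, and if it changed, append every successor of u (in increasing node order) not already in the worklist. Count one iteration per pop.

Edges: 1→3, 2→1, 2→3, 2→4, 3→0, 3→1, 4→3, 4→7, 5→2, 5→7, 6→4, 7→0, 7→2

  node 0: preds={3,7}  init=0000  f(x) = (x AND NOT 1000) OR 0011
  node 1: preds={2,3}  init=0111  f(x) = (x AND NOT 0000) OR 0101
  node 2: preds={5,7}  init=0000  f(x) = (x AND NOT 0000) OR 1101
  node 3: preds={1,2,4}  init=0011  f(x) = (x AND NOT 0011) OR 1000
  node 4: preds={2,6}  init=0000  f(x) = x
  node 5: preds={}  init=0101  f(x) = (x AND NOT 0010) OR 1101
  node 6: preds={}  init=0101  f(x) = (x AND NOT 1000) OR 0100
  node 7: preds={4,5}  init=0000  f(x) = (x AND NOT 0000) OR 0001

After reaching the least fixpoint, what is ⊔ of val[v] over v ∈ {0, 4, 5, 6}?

Worklist (12 pops):
  #1 pop 0: in=0011 → 0011 (was 0000); enqueue []
  #2 pop 1: in=0011 → 0111 (no change)
  #3 pop 2: in=0101 → 1101 (was 0000); enqueue [1]
  #4 pop 3: in=1111 → 1111 (was 0011); enqueue [0]
  #5 pop 4: in=1101 → 1101 (was 0000); enqueue [3]
  #6 pop 5: in=0000 → 1101 (was 0101); enqueue [2]
  #7 pop 6: in=0000 → 0101 (no change)
  #8 pop 7: in=1101 → 1101 (was 0000); enqueue []
  #9 pop 1: in=1111 → 1111 (was 0111); enqueue []
  #10 pop 0: in=1111 → 0111 (was 0011); enqueue []
  #11 pop 3: in=1111 → 1111 (no change)
  #12 pop 2: in=1101 → 1101 (no change)

Fixpoint:
  val[0] = 0111
  val[1] = 1111
  val[2] = 1101
  val[3] = 1111
  val[4] = 1101
  val[5] = 1101
  val[6] = 0101
  val[7] = 1101

1111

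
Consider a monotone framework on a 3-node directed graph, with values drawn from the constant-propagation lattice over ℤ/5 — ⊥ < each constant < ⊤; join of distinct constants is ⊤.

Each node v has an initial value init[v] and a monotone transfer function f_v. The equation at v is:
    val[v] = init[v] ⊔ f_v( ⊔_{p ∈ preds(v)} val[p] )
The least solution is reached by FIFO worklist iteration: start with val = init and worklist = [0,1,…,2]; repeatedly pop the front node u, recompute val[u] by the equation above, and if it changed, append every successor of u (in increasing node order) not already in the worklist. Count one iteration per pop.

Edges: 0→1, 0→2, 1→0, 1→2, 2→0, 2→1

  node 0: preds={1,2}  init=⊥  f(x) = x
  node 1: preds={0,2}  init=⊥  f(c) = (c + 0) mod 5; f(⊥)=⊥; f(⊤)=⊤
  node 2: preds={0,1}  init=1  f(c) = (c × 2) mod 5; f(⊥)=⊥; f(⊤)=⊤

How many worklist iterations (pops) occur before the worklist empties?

7

Trace (7 dequeues):
  [1] u=0 | in 1 | out 1 | prev ⊥ | push {}
  [2] u=1 | in 1 | out 1 | prev ⊥ | push {0}
  [3] u=2 | in 1 | out ⊤ | prev 1 | push {1}
  [4] u=0 | in ⊤ | out ⊤ | prev 1 | push {2}
  [5] u=1 | in ⊤ | out ⊤ | prev 1 | push {0}
  [6] u=2 | in ⊤ | out ⊤ | ==
  [7] u=0 | in ⊤ | out ⊤ | ==

Converged values:
  [0] ⊤
  [1] ⊤
  [2] ⊤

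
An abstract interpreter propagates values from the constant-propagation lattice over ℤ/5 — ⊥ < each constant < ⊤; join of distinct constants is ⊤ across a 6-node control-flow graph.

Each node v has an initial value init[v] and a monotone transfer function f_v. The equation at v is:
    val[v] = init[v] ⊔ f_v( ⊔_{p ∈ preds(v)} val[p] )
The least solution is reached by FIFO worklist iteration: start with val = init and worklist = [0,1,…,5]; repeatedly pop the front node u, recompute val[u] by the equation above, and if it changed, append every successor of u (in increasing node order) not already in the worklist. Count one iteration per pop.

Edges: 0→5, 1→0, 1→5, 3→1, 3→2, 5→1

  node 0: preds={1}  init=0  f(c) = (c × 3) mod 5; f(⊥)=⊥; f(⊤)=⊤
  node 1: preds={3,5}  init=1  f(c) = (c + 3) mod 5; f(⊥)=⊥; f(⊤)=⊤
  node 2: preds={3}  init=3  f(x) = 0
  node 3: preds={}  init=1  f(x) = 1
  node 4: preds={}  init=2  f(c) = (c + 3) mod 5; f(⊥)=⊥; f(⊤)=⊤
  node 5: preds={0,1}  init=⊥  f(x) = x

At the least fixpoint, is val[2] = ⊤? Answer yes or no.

Trace (8 dequeues):
  [1] u=0 | in 1 | out ⊤ | prev 0 | push {}
  [2] u=1 | in 1 | out ⊤ | prev 1 | push {0}
  [3] u=2 | in 1 | out ⊤ | prev 3 | push {}
  [4] u=3 | in ⊥ | out 1 | ==
  [5] u=4 | in ⊥ | out 2 | ==
  [6] u=5 | in ⊤ | out ⊤ | prev ⊥ | push {1}
  [7] u=0 | in ⊤ | out ⊤ | ==
  [8] u=1 | in ⊤ | out ⊤ | ==

Converged values:
  [0] ⊤
  [1] ⊤
  [2] ⊤
  [3] 1
  [4] 2
  [5] ⊤

yes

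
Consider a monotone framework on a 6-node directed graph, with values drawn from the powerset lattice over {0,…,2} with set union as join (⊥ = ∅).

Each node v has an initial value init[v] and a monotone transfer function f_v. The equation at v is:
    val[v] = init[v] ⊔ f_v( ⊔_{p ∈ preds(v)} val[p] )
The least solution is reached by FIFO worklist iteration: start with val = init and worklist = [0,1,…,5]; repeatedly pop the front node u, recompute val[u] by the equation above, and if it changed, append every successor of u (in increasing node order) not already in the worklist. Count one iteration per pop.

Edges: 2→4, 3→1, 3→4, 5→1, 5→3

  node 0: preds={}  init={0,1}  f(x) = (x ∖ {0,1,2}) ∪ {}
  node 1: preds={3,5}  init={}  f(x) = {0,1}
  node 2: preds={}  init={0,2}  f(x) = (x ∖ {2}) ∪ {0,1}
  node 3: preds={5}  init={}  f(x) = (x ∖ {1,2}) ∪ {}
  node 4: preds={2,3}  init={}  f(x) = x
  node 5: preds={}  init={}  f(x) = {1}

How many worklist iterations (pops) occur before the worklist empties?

8

Trace (8 dequeues):
  [1] u=0 | in {} | out {0,1} | ==
  [2] u=1 | in {} | out {0,1} | prev {} | push {}
  [3] u=2 | in {} | out {0,1,2} | prev {0,2} | push {}
  [4] u=3 | in {} | out {} | ==
  [5] u=4 | in {0,1,2} | out {0,1,2} | prev {} | push {}
  [6] u=5 | in {} | out {1} | prev {} | push {1,3}
  [7] u=1 | in {1} | out {0,1} | ==
  [8] u=3 | in {1} | out {} | ==

Converged values:
  [0] {0,1}
  [1] {0,1}
  [2] {0,1,2}
  [3] {}
  [4] {0,1,2}
  [5] {1}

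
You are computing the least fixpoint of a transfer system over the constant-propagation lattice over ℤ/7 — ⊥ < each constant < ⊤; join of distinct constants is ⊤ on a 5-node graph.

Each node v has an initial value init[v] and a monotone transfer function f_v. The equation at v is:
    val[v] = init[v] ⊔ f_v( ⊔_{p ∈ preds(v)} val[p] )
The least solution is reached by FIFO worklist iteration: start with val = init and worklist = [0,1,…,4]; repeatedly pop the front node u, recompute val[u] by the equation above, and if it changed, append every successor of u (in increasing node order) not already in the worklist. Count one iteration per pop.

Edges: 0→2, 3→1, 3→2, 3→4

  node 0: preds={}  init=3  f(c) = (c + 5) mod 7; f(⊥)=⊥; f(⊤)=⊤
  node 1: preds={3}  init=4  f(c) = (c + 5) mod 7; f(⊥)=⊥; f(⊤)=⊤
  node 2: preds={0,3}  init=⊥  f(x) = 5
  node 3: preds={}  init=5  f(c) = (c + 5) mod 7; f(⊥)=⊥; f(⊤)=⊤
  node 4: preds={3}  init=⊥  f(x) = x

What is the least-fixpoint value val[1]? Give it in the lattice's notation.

Worklist (5 pops):
  #1 pop 0: in=⊥ → 3 (no change)
  #2 pop 1: in=5 → ⊤ (was 4); enqueue []
  #3 pop 2: in=⊤ → 5 (was ⊥); enqueue []
  #4 pop 3: in=⊥ → 5 (no change)
  #5 pop 4: in=5 → 5 (was ⊥); enqueue []

Fixpoint:
  val[0] = 3
  val[1] = ⊤
  val[2] = 5
  val[3] = 5
  val[4] = 5

⊤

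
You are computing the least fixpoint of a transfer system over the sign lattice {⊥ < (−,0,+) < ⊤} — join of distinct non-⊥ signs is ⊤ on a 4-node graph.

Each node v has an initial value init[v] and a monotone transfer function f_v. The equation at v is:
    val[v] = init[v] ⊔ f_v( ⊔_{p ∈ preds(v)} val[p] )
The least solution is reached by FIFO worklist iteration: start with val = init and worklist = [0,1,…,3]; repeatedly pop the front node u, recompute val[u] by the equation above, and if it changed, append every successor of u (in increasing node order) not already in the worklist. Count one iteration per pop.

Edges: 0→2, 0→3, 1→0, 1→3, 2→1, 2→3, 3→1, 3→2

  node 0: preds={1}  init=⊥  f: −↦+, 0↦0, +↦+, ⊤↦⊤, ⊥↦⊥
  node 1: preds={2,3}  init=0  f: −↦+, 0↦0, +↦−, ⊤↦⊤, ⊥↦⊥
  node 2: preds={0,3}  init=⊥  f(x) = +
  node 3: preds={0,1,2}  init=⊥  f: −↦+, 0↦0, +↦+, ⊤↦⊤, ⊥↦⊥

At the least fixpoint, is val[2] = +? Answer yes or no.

Iteration log — 9 steps:
  step 1. node 0  ⊔preds=0  new=0  old=⊥  +wl: 
  step 2. node 1  ⊔preds=⊥  new=0  stable
  step 3. node 2  ⊔preds=0  new=+  old=⊥  +wl: 1
  step 4. node 3  ⊔preds=⊤  new=⊤  old=⊥  +wl: 2
  step 5. node 1  ⊔preds=⊤  new=⊤  old=0  +wl: 0,3
  step 6. node 2  ⊔preds=⊤  new=+  stable
  step 7. node 0  ⊔preds=⊤  new=⊤  old=0  +wl: 2
  step 8. node 3  ⊔preds=⊤  new=⊤  stable
  step 9. node 2  ⊔preds=⊤  new=+  stable

Least fixpoint reached:
  node 0: ⊤
  node 1: ⊤
  node 2: +
  node 3: ⊤

yes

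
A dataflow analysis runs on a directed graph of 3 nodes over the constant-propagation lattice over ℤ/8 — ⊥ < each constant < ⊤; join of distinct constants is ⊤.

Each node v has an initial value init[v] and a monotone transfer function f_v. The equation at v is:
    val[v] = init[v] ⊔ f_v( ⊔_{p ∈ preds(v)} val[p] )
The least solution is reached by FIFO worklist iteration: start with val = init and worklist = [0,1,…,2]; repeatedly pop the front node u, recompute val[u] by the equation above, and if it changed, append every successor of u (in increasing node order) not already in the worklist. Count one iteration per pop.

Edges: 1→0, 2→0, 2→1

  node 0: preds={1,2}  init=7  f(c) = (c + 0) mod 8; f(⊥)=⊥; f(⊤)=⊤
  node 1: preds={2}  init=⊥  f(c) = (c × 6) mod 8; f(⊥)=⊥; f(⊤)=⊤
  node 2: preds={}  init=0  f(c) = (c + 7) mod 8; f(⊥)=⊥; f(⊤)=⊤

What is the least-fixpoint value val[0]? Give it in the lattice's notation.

⊤

Trace (4 dequeues):
  [1] u=0 | in 0 | out ⊤ | prev 7 | push {}
  [2] u=1 | in 0 | out 0 | prev ⊥ | push {0}
  [3] u=2 | in ⊥ | out 0 | ==
  [4] u=0 | in 0 | out ⊤ | ==

Converged values:
  [0] ⊤
  [1] 0
  [2] 0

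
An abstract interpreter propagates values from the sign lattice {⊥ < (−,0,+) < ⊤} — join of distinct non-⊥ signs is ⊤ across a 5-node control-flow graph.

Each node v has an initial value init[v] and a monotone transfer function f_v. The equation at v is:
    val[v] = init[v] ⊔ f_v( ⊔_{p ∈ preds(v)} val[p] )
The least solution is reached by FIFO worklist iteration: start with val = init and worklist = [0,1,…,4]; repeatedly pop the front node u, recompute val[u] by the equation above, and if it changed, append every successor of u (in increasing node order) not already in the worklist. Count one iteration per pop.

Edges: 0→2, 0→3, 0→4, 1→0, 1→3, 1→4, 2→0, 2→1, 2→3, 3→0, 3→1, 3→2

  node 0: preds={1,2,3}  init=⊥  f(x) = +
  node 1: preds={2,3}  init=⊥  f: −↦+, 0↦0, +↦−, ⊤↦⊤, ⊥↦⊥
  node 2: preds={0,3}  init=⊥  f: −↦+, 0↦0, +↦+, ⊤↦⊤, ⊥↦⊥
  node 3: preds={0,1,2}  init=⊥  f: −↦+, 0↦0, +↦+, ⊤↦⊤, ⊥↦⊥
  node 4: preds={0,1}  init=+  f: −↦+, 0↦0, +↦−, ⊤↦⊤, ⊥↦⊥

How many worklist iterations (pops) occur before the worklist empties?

18

Worklist (18 pops):
  #1 pop 0: in=⊥ → + (was ⊥); enqueue []
  #2 pop 1: in=⊥ → ⊥ (no change)
  #3 pop 2: in=+ → + (was ⊥); enqueue [0,1]
  #4 pop 3: in=+ → + (was ⊥); enqueue [2]
  #5 pop 4: in=+ → ⊤ (was +); enqueue []
  #6 pop 0: in=+ → + (no change)
  #7 pop 1: in=+ → − (was ⊥); enqueue [0,3,4]
  #8 pop 2: in=+ → + (no change)
  #9 pop 0: in=⊤ → + (no change)
  #10 pop 3: in=⊤ → ⊤ (was +); enqueue [0,1,2]
  #11 pop 4: in=⊤ → ⊤ (no change)
  #12 pop 0: in=⊤ → + (no change)
  #13 pop 1: in=⊤ → ⊤ (was −); enqueue [0,3,4]
  #14 pop 2: in=⊤ → ⊤ (was +); enqueue [1]
  #15 pop 0: in=⊤ → + (no change)
  #16 pop 3: in=⊤ → ⊤ (no change)
  #17 pop 4: in=⊤ → ⊤ (no change)
  #18 pop 1: in=⊤ → ⊤ (no change)

Fixpoint:
  val[0] = +
  val[1] = ⊤
  val[2] = ⊤
  val[3] = ⊤
  val[4] = ⊤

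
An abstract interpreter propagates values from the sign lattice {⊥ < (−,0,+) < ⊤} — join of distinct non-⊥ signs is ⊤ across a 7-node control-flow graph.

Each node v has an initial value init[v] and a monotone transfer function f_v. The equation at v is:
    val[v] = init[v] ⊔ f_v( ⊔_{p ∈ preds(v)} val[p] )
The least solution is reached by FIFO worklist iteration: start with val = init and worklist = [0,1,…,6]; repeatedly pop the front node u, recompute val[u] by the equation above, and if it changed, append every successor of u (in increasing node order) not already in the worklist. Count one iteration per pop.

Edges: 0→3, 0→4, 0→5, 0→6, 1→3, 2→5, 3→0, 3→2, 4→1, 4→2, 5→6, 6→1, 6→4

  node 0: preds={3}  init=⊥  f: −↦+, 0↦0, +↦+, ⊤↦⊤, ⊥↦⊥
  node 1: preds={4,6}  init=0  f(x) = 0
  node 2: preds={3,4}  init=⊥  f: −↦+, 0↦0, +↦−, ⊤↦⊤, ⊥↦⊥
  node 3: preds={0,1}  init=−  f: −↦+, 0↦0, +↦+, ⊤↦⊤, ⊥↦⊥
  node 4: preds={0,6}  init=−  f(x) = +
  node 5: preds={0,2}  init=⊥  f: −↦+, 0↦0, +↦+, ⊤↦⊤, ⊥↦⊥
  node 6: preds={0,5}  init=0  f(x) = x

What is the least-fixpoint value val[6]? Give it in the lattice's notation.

⊤

Trace (14 dequeues):
  [1] u=0 | in − | out + | prev ⊥ | push {}
  [2] u=1 | in ⊤ | out 0 | ==
  [3] u=2 | in − | out + | prev ⊥ | push {}
  [4] u=3 | in ⊤ | out ⊤ | prev − | push {0,2}
  [5] u=4 | in ⊤ | out ⊤ | prev − | push {1}
  [6] u=5 | in + | out + | prev ⊥ | push {}
  [7] u=6 | in + | out ⊤ | prev 0 | push {4}
  [8] u=0 | in ⊤ | out ⊤ | prev + | push {3,5,6}
  [9] u=2 | in ⊤ | out ⊤ | prev + | push {}
  [10] u=1 | in ⊤ | out 0 | ==
  [11] u=4 | in ⊤ | out ⊤ | ==
  [12] u=3 | in ⊤ | out ⊤ | ==
  [13] u=5 | in ⊤ | out ⊤ | prev + | push {}
  [14] u=6 | in ⊤ | out ⊤ | ==

Converged values:
  [0] ⊤
  [1] 0
  [2] ⊤
  [3] ⊤
  [4] ⊤
  [5] ⊤
  [6] ⊤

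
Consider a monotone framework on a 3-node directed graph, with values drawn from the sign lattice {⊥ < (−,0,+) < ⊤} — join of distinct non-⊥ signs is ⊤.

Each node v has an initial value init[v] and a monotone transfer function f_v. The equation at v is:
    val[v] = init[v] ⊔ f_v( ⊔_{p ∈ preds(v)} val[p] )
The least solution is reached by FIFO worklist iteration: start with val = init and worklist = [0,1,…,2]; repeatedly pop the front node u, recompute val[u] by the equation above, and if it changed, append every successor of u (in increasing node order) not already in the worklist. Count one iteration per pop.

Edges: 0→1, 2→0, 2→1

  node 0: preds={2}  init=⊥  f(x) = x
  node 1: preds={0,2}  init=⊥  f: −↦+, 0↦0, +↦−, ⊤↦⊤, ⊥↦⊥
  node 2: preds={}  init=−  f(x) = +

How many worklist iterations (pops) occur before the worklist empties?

Iteration log — 5 steps:
  step 1. node 0  ⊔preds=−  new=−  old=⊥  +wl: 
  step 2. node 1  ⊔preds=−  new=+  old=⊥  +wl: 
  step 3. node 2  ⊔preds=⊥  new=⊤  old=−  +wl: 0,1
  step 4. node 0  ⊔preds=⊤  new=⊤  old=−  +wl: 
  step 5. node 1  ⊔preds=⊤  new=⊤  old=+  +wl: 

Least fixpoint reached:
  node 0: ⊤
  node 1: ⊤
  node 2: ⊤

5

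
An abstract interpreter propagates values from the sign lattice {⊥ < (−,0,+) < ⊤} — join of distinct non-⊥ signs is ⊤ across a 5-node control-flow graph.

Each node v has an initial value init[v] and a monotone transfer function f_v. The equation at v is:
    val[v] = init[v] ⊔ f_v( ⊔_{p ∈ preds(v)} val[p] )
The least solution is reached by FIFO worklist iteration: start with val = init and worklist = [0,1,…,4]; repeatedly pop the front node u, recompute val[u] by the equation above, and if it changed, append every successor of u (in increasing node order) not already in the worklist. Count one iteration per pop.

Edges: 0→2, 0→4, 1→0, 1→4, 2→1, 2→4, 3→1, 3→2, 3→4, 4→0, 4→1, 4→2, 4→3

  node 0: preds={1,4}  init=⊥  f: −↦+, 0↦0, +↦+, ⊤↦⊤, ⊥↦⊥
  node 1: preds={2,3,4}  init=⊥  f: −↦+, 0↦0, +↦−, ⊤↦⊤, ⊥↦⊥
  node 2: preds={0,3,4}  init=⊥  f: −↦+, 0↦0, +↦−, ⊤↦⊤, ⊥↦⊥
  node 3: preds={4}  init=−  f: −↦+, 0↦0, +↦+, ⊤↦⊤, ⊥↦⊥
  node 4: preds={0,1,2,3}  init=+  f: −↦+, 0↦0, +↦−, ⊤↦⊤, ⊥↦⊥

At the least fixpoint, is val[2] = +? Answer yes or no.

no

Worklist (10 pops):
  #1 pop 0: in=+ → + (was ⊥); enqueue []
  #2 pop 1: in=⊤ → ⊤ (was ⊥); enqueue [0]
  #3 pop 2: in=⊤ → ⊤ (was ⊥); enqueue [1]
  #4 pop 3: in=+ → ⊤ (was −); enqueue [2]
  #5 pop 4: in=⊤ → ⊤ (was +); enqueue [3]
  #6 pop 0: in=⊤ → ⊤ (was +); enqueue [4]
  #7 pop 1: in=⊤ → ⊤ (no change)
  #8 pop 2: in=⊤ → ⊤ (no change)
  #9 pop 3: in=⊤ → ⊤ (no change)
  #10 pop 4: in=⊤ → ⊤ (no change)

Fixpoint:
  val[0] = ⊤
  val[1] = ⊤
  val[2] = ⊤
  val[3] = ⊤
  val[4] = ⊤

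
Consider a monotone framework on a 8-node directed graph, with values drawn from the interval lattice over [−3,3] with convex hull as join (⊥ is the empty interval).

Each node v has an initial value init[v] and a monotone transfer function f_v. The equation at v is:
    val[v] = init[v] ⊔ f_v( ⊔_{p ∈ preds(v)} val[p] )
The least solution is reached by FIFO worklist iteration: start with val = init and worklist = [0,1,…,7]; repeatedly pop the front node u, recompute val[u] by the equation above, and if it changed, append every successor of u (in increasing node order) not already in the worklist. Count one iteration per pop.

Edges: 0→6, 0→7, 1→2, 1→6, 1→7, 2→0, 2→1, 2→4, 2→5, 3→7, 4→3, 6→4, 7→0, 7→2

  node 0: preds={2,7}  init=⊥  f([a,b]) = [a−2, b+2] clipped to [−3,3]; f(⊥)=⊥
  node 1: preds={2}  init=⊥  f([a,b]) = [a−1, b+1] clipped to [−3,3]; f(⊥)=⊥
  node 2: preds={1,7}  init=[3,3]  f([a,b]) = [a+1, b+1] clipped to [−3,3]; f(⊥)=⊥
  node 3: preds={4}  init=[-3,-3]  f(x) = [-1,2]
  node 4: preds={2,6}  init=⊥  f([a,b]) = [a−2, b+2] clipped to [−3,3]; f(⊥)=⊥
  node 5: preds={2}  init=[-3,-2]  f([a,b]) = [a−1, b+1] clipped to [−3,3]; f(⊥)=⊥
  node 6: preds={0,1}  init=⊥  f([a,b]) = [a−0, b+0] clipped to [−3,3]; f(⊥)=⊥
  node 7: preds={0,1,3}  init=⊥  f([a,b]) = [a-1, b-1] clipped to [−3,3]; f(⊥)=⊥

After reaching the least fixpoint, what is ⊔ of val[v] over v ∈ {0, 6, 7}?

[-3,3]

Iteration log — 23 steps:
  step 1. node 0  ⊔preds=[3,3]  new=[1,3]  old=⊥  +wl: 
  step 2. node 1  ⊔preds=[3,3]  new=[2,3]  old=⊥  +wl: 
  step 3. node 2  ⊔preds=[2,3]  new=[3,3]  stable
  step 4. node 3  ⊔preds=⊥  new=[-3,2]  old=[-3,-3]  +wl: 
  step 5. node 4  ⊔preds=[3,3]  new=[1,3]  old=⊥  +wl: 3
  step 6. node 5  ⊔preds=[3,3]  new=[-3,3]  old=[-3,-2]  +wl: 
  step 7. node 6  ⊔preds=[1,3]  new=[1,3]  old=⊥  +wl: 4
  step 8. node 7  ⊔preds=[-3,3]  new=[-3,2]  old=⊥  +wl: 0,2
  step 9. node 3  ⊔preds=[1,3]  new=[-3,2]  stable
  step 10. node 4  ⊔preds=[1,3]  new=[-1,3]  old=[1,3]  +wl: 3
  step 11. node 0  ⊔preds=[-3,3]  new=[-3,3]  old=[1,3]  +wl: 6,7
  step 12. node 2  ⊔preds=[-3,3]  new=[-2,3]  old=[3,3]  +wl: 0,1,4,5
  step 13. node 3  ⊔preds=[-1,3]  new=[-3,2]  stable
  step 14. node 6  ⊔preds=[-3,3]  new=[-3,3]  old=[1,3]  +wl: 
  step 15. node 7  ⊔preds=[-3,3]  new=[-3,2]  stable
  step 16. node 0  ⊔preds=[-3,3]  new=[-3,3]  stable
  step 17. node 1  ⊔preds=[-2,3]  new=[-3,3]  old=[2,3]  +wl: 2,6,7
  step 18. node 4  ⊔preds=[-3,3]  new=[-3,3]  old=[-1,3]  +wl: 3
  step 19. node 5  ⊔preds=[-2,3]  new=[-3,3]  stable
  step 20. node 2  ⊔preds=[-3,3]  new=[-2,3]  stable
  step 21. node 6  ⊔preds=[-3,3]  new=[-3,3]  stable
  step 22. node 7  ⊔preds=[-3,3]  new=[-3,2]  stable
  step 23. node 3  ⊔preds=[-3,3]  new=[-3,2]  stable

Least fixpoint reached:
  node 0: [-3,3]
  node 1: [-3,3]
  node 2: [-2,3]
  node 3: [-3,2]
  node 4: [-3,3]
  node 5: [-3,3]
  node 6: [-3,3]
  node 7: [-3,2]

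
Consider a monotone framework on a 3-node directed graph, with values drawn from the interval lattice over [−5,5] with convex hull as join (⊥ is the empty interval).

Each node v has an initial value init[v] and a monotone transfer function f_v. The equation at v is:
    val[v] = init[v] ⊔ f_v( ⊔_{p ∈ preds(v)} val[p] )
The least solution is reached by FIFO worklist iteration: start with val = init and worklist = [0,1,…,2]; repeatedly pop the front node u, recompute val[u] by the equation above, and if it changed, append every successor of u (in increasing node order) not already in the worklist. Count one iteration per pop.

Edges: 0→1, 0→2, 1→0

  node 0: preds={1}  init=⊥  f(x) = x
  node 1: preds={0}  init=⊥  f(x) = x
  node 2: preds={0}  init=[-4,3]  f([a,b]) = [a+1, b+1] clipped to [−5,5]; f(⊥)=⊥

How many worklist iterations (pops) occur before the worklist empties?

Worklist (3 pops):
  #1 pop 0: in=⊥ → ⊥ (no change)
  #2 pop 1: in=⊥ → ⊥ (no change)
  #3 pop 2: in=⊥ → [-4,3] (no change)

Fixpoint:
  val[0] = ⊥
  val[1] = ⊥
  val[2] = [-4,3]

3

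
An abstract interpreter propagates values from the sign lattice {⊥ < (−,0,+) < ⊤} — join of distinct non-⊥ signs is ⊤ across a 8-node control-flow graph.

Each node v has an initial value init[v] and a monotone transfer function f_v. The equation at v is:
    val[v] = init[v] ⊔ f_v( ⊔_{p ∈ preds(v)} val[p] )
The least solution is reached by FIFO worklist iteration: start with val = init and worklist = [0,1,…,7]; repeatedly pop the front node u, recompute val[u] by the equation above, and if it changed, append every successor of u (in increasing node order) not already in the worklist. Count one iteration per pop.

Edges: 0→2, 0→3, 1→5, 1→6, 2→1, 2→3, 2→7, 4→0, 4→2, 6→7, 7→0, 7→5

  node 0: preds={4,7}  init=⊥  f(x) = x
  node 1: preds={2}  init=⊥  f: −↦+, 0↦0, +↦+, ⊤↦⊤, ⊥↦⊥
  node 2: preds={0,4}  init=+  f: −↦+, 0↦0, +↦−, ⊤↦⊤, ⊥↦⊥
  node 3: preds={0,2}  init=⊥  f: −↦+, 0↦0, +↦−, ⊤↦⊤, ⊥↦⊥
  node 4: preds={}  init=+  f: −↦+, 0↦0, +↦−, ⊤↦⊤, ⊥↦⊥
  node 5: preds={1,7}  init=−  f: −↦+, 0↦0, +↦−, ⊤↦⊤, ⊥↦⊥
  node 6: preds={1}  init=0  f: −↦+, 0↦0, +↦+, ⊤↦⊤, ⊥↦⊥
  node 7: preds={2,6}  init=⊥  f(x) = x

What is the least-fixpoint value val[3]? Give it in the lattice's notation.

Worklist (14 pops):
  #1 pop 0: in=+ → + (was ⊥); enqueue []
  #2 pop 1: in=+ → + (was ⊥); enqueue []
  #3 pop 2: in=+ → ⊤ (was +); enqueue [1]
  #4 pop 3: in=⊤ → ⊤ (was ⊥); enqueue []
  #5 pop 4: in=⊥ → + (no change)
  #6 pop 5: in=+ → − (no change)
  #7 pop 6: in=+ → ⊤ (was 0); enqueue []
  #8 pop 7: in=⊤ → ⊤ (was ⊥); enqueue [0,5]
  #9 pop 1: in=⊤ → ⊤ (was +); enqueue [6]
  #10 pop 0: in=⊤ → ⊤ (was +); enqueue [2,3]
  #11 pop 5: in=⊤ → ⊤ (was −); enqueue []
  #12 pop 6: in=⊤ → ⊤ (no change)
  #13 pop 2: in=⊤ → ⊤ (no change)
  #14 pop 3: in=⊤ → ⊤ (no change)

Fixpoint:
  val[0] = ⊤
  val[1] = ⊤
  val[2] = ⊤
  val[3] = ⊤
  val[4] = +
  val[5] = ⊤
  val[6] = ⊤
  val[7] = ⊤

⊤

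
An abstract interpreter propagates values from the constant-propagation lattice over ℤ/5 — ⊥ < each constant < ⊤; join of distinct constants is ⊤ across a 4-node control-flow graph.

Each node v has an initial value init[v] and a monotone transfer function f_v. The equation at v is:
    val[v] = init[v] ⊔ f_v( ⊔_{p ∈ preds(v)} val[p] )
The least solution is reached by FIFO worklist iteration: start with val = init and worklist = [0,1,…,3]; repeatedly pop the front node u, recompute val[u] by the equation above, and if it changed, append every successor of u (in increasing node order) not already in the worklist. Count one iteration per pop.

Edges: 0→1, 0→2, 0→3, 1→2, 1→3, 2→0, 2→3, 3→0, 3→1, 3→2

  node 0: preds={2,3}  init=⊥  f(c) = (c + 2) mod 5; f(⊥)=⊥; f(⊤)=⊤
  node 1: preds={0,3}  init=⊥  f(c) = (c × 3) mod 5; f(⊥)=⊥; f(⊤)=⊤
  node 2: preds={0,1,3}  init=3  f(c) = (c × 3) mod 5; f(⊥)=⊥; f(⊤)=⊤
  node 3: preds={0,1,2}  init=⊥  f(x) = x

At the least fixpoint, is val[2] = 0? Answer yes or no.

no

Trace (8 dequeues):
  [1] u=0 | in 3 | out 0 | prev ⊥ | push {}
  [2] u=1 | in 0 | out 0 | prev ⊥ | push {}
  [3] u=2 | in 0 | out ⊤ | prev 3 | push {0}
  [4] u=3 | in ⊤ | out ⊤ | prev ⊥ | push {1,2}
  [5] u=0 | in ⊤ | out ⊤ | prev 0 | push {3}
  [6] u=1 | in ⊤ | out ⊤ | prev 0 | push {}
  [7] u=2 | in ⊤ | out ⊤ | ==
  [8] u=3 | in ⊤ | out ⊤ | ==

Converged values:
  [0] ⊤
  [1] ⊤
  [2] ⊤
  [3] ⊤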